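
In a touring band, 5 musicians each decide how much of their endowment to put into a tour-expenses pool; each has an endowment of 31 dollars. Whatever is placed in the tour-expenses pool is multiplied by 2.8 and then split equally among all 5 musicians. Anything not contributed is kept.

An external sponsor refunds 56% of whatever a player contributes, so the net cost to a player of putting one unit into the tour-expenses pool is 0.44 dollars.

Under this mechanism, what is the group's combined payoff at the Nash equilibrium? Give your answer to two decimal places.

Under the mechanism each unit contributed yields (2.8/5) / 0.44 = 1.2727 back to its contributor per unit of net cost, which exceeds 1, making full contribution the dominant choice for everyone.
At the Nash equilibrium everyone contributes 31. Group total payoff = 5 × (31 × 0.56 + 2.8 × 31) = 520.80.

520.80 dollars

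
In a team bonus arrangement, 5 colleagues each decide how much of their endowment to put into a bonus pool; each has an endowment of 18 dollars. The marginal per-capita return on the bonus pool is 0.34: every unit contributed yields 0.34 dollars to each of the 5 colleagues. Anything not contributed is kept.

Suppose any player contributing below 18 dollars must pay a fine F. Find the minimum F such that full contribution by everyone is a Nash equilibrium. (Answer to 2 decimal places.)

11.88 dollars

Given the others contribute fully, the best deviation is to contribute 0 (any partial contribution still incurs the fine and gives up units whose private return 0.34 is below 1).
Deviating from 18 to 0 saves 18 dollars but forfeits the deviator's share of the drop in the bonus pool: 0.34 × 18 = 6.12.
So the deviation gain is 18 − 6.12 = 11.88, and the fine must be at least 11.88 dollars to wipe it out.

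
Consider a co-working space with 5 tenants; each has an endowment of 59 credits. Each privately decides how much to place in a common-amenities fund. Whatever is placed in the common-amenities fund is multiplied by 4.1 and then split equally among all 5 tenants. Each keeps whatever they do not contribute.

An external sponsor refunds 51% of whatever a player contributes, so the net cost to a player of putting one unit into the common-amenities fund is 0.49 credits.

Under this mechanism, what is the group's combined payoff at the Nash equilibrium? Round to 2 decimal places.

1359.95 credits

With the mechanism, a contributed unit returns (4.1/5) / 0.49 = 1.6735 per unit of net cost to the contributor — now above 1 — so contributing fully is weakly dominant for every player.
So the Nash equilibrium is full contribution by all 5; the group earns 5 × (59 × 0.51 + 4.1 × 59) = 1359.95.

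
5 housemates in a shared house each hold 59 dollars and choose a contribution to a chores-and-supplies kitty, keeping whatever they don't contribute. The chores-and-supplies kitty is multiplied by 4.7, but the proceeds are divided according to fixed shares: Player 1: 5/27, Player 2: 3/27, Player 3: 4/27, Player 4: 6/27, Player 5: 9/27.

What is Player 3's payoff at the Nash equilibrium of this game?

141.16 dollars

For player j, contributing a unit is worthwhile iff 4.7 × (j's share) ≥ 1, i.e. iff j's share is at least 0.2128.
Player 4 and Player 5 clear that bar, contributing 59 each; the remaining 3 contribute 0. Total contributed: 118.
Player 3 keeps 59 and receives 4.7 × 118 × 4/27 = 82.16 from the chores-and-supplies kitty, for a payoff of 141.16.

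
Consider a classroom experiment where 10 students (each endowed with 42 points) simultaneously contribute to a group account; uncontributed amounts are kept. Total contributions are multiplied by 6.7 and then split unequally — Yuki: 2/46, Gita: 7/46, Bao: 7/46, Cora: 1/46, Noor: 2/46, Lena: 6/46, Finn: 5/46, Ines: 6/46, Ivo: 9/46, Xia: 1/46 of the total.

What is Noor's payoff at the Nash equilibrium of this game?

78.70 points

A player with share s gets back 6.7·s per unit contributed, so full contribution is dominant for anyone with s > 1/6.7 = 0.1493 and zero contribution is dominant for anyone below.
Gita, Bao and Ivo clear that bar, contributing 42 each; the remaining 7 contribute 0. Total contributed: 126.
Noor keeps 42 and receives 6.7 × 126 × 2/46 = 36.70 from the group account, for a payoff of 78.70.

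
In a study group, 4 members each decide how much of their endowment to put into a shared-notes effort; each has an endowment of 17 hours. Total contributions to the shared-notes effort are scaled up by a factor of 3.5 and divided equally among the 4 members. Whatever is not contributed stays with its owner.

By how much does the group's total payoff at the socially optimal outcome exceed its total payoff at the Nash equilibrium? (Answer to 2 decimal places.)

170.00 hours

Each contributed unit returns 3.5/4 = 0.8750 to its contributor — below 1 — so contributing 0 is dominant for every player. At the Nash equilibrium everyone keeps their 17, and the group total is 4 × 17 = 68.
Each contributed unit returns 3.500 to the group as a whole (0.8750 to each of 4 players), which exceeds 1, so the social optimum is full contribution: group total = 3.500 × 68 = 238.00.
Efficiency loss = 238.00 − 68 = 170.00.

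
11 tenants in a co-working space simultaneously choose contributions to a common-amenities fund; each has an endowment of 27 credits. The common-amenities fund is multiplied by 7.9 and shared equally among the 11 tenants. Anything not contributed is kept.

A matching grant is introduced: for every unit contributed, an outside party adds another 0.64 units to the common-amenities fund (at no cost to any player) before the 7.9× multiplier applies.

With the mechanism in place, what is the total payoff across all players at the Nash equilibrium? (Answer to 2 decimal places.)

3847.93 credits

The effective private return per unit is now 7.9 × 1.64 / 11 = 1.1778 > 1, so every player's dominant strategy flips to full contribution.
So the Nash equilibrium is full contribution by all 11; the group earns 7.9 × 1.64 × 297 = 3847.93.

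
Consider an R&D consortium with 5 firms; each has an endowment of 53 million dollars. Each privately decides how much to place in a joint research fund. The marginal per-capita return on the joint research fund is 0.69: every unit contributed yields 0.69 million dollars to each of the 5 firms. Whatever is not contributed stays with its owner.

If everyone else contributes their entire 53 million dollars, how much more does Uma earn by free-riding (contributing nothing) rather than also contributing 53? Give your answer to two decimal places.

16.43 million dollars

Switching from a contribution of 53 to 0 lets Uma keep an extra 53 million dollars, but lowers the joint research fund by 53, which costs Uma their own share of that drop: 0.69 × 53 = 36.57.
Net gain = 53 − 36.57 = 16.43. The private return per contributed unit (0.69) is below 1, so free-riding is indeed the best response regardless of what the others do.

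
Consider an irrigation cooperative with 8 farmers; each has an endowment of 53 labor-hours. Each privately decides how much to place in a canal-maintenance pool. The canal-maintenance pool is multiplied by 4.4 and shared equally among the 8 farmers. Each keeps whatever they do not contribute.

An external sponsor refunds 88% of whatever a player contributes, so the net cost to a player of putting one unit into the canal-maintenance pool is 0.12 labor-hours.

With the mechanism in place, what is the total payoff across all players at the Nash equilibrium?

With the mechanism, a contributed unit returns (4.4/8) / 0.12 = 4.5833 per unit of net cost to the contributor — now above 1 — so contributing fully is weakly dominant for every player.
At the Nash equilibrium everyone contributes 53. Group total payoff = 8 × (53 × 0.88 + 4.4 × 53) = 2238.72.

2238.72 labor-hours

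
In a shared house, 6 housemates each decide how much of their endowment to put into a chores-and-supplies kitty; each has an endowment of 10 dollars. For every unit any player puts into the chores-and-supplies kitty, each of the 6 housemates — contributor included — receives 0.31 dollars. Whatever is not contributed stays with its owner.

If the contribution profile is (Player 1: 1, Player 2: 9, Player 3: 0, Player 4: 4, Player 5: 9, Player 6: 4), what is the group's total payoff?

83.22 dollars

Total contributed: 1 + 9 + 0 + 4 + 9 + 4 = 27; total kept: 6 × 10 − 27 = 33.
The chores-and-supplies kitty pays out 0.31 × 6 × 27 = 50.22 in aggregate.
Group total = 33 + 50.22 = 83.22.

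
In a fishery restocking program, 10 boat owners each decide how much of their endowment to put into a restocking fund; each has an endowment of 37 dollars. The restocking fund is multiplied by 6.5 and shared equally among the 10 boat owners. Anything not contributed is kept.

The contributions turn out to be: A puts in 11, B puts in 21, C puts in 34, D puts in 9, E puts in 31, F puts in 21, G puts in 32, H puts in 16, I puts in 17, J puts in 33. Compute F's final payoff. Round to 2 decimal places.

162.25 dollars

Total contributed: 11 + 21 + 34 + 9 + 31 + 21 + 32 + 16 + 17 + 33 = 225.
Each receives 6.5 × 225 / 10 = 146.25 from the restocking fund.
F keeps 37 − 21 = 16, so F's payoff is 16 + 146.25 = 162.25.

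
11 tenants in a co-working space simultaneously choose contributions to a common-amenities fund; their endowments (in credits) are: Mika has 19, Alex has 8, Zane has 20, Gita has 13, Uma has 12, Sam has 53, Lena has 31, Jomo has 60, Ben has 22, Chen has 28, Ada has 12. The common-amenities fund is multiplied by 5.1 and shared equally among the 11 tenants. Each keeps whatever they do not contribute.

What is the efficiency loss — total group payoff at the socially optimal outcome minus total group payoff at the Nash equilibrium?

The private return per contributed unit is 5.1/11 = 0.4636 < 1 for every player regardless of endowment, so the Nash equilibrium is zero contribution and the group total is Σ E_j = 19 + 8 + 20 + 13 + 12 + 53 + 31 + 60 + 22 + 28 + 12 = 278.
Each contributed unit returns 5.100 to the group, so the social optimum is full contribution by everyone: group total = 5.100 × 278 = 1417.80.
Efficiency loss = (5.100 − 1) × 278 = 1139.80.

1139.80 credits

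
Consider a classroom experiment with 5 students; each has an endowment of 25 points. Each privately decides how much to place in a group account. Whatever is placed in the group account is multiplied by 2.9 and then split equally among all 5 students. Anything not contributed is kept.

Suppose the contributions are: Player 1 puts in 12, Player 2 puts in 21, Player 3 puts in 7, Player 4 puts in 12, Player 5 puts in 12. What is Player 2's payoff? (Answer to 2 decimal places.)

Total contributed: 12 + 21 + 7 + 12 + 12 = 64.
Each receives 2.9 × 64 / 5 = 37.12 from the group account.
Player 2 keeps 25 − 21 = 4, so Player 2's payoff is 4 + 37.12 = 41.12.

41.12 points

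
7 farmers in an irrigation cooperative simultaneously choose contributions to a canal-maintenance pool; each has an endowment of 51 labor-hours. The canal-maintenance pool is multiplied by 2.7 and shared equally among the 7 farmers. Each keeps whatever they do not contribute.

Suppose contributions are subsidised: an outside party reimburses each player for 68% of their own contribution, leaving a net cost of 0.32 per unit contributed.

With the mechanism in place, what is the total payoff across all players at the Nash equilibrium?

1206.66 labor-hours

Under the mechanism each unit contributed yields (2.7/7) / 0.32 = 1.2054 back to its contributor per unit of net cost, which exceeds 1, making full contribution the dominant choice for everyone.
At the Nash equilibrium everyone contributes 51. Group total payoff = 7 × (51 × 0.68 + 2.7 × 51) = 1206.66.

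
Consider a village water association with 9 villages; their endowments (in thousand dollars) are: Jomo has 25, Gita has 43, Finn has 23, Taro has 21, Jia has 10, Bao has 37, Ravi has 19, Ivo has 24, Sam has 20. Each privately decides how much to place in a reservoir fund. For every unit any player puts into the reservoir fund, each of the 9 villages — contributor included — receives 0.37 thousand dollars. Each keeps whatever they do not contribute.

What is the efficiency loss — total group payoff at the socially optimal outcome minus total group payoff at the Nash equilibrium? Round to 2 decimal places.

The private return per contributed unit is 0.37 < 1 for everyone, so the Nash equilibrium is zero contribution and the group total is Σ E_j = 25 + 43 + 23 + 21 + 10 + 37 + 19 + 24 + 20 = 222.
Each contributed unit returns 3.330 to the group, so the social optimum is full contribution by everyone: group total = 3.330 × 222 = 739.26.
Efficiency loss = (3.330 − 1) × 222 = 517.26.

517.26 thousand dollars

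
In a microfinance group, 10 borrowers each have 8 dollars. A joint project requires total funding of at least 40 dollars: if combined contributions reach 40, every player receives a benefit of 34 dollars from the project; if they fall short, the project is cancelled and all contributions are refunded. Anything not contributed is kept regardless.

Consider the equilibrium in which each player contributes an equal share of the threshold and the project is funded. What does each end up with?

Equal share of the threshold: 40/10 = 4.
At this profile no one gains by cutting their contribution: any cut drops the total below 40, the project is cancelled, contributions are refunded, and the deviator ends with 8, which is less than 8 − 4 + 34 = 38. Contributing more than 4 just wastes the excess. So contributing exactly 4 is a best response.
Each player's payoff: 8 − 4 + 34 = 38.

38 dollars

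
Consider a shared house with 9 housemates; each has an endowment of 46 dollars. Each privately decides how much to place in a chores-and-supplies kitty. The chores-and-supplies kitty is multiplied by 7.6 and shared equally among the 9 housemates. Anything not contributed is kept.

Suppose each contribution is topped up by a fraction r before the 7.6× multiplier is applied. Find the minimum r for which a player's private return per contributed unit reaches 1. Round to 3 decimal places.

With matching at rate r, one contributed unit becomes (1 + r) in the chores-and-supplies kitty and returns 7.6 × (1 + r) / 9 to the contributor.
Setting this equal to 1: 1 + r = 9/7.6 = 1.1842.
So the minimum matching rate is r = 1.1842 − 1 = 0.184.

0.184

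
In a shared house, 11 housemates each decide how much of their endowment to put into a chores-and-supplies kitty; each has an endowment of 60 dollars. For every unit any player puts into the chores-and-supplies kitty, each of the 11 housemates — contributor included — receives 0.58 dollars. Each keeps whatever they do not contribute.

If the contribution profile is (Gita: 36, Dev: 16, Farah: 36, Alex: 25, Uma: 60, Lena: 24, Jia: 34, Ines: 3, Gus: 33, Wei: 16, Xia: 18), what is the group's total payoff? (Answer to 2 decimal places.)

2279.38 dollars

Total contributed: 36 + 16 + 36 + 25 + 60 + 24 + 34 + 3 + 33 + 16 + 18 = 301; total kept: 11 × 60 − 301 = 359.
The chores-and-supplies kitty pays out 0.58 × 11 × 301 = 1920.38 in aggregate.
Group total = 359 + 1920.38 = 2279.38.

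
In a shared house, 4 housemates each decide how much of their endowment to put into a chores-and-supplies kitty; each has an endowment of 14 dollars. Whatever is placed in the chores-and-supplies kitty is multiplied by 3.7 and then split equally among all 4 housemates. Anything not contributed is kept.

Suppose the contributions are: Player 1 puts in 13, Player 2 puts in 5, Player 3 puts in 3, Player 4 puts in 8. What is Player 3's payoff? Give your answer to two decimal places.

37.83 dollars

Total contributed: 13 + 5 + 3 + 8 = 29.
Each receives 3.7 × 29 / 4 = 26.83 from the chores-and-supplies kitty.
Player 3 keeps 14 − 3 = 11, so Player 3's payoff is 11 + 26.83 = 37.83.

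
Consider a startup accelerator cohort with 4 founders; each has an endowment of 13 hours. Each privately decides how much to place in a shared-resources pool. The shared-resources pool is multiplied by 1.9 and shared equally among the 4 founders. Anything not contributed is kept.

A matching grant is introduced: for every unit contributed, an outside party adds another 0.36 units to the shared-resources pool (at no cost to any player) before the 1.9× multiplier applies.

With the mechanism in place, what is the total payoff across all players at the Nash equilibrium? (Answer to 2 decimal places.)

The effective private return is 1.9 × 1.36 / 4 = 0.6460, which is still under 1, so the mechanism doesn't change anyone's dominant strategy: zero contribution.
Everyone keeps their endowment and the group total is 4 × 13 = 52.

52.00 hours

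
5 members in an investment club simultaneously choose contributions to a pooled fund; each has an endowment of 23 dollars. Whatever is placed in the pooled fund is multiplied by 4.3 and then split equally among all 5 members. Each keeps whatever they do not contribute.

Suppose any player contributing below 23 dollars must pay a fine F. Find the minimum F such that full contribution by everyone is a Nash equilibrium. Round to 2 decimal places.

Given the others contribute fully, the best deviation is to contribute 0 (any partial contribution still incurs the fine and gives up units whose private return 0.8600 is below 1).
Deviating from 23 to 0 saves 23 dollars but forfeits the deviator's share of the drop in the pooled fund: 4.3/5 × 23 = 19.78.
So the deviation gain is 23 − 19.78 = 3.22, and the fine must be at least 3.22 dollars to wipe it out.

3.22 dollars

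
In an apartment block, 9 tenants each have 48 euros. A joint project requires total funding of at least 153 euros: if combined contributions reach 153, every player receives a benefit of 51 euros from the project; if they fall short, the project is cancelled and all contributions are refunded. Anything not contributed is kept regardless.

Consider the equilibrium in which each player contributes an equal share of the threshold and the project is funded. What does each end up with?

82 euros

Equal share of the threshold: 153/9 = 17.
At this profile no one gains by cutting their contribution: any cut drops the total below 153, the project is cancelled, contributions are refunded, and the deviator ends with 48, which is less than 48 − 17 + 51 = 82. Contributing more than 17 just wastes the excess. So contributing exactly 17 is a best response.
Each player's payoff: 48 − 17 + 51 = 82.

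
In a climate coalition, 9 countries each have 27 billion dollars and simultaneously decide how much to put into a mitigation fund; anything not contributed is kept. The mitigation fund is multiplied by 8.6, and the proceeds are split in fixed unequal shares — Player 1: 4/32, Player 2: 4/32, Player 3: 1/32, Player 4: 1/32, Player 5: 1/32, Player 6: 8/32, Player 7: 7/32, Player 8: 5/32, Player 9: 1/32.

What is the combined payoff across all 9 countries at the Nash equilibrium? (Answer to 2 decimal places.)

1269.00 billion dollars

A player with share s gets back 8.6·s per unit contributed, so full contribution is dominant for anyone with s > 1/8.6 = 0.1163 and zero contribution is dominant for anyone below.
Player 1, Player 2, Player 6, Player 7 and Player 8 are above the threshold, contributing 27 each; the remaining 4 contribute 0. Total contributed: 135.
The mitigation fund pays out 8.6 × 135 = 1161.00 in total (split across the unequal shares, but the aggregate is all that matters for the group sum).
The 4 free-riders keep 27 each, adding 108. Group total = 108 + 1161.00 = 1269.00.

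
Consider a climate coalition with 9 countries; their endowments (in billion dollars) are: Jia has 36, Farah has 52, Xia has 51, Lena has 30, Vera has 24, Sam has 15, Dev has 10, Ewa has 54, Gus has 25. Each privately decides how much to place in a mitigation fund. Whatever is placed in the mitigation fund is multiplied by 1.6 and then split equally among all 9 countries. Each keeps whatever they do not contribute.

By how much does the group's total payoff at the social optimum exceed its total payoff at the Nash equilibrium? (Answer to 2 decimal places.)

178.20 billion dollars

The private return per contributed unit is 1.6/9 = 0.1778 < 1 for every player regardless of endowment, so the Nash equilibrium is zero contribution and the group total is Σ E_j = 36 + 52 + 51 + 30 + 24 + 15 + 10 + 54 + 25 = 297.
Each contributed unit returns 1.600 to the group, so the social optimum is full contribution by everyone: group total = 1.600 × 297 = 475.20.
Efficiency loss = (1.600 − 1) × 297 = 178.20.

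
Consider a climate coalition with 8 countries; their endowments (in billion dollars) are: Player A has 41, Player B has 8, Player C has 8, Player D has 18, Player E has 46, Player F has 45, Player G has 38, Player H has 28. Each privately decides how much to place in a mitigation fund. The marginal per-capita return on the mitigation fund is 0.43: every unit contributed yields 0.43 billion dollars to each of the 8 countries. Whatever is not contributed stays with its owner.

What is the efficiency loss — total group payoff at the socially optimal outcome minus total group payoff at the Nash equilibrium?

566.08 billion dollars

The private return per contributed unit is 0.43 < 1 for everyone, so the Nash equilibrium is zero contribution and the group total is Σ E_j = 41 + 8 + 8 + 18 + 46 + 45 + 38 + 28 = 232.
Each contributed unit returns 3.440 to the group, so the social optimum is full contribution by everyone: group total = 3.440 × 232 = 798.08.
Efficiency loss = (3.440 − 1) × 232 = 566.08.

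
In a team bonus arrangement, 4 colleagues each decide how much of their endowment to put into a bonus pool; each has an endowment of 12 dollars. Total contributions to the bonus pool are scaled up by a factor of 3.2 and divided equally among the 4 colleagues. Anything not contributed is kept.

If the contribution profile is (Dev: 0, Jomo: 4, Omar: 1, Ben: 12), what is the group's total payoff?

Total contributed: 0 + 4 + 1 + 12 = 17; total kept: 4 × 12 − 17 = 31.
The bonus pool pays out 3.2 × 17 = 54.40 in aggregate.
Group total = 31 + 54.40 = 85.40.

85.40 dollars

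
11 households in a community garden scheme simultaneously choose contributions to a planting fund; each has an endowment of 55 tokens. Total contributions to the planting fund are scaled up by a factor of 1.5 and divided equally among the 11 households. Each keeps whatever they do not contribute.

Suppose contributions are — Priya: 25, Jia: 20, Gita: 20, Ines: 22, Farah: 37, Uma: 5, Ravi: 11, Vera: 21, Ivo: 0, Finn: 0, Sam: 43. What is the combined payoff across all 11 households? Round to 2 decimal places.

707.00 tokens

Total contributed: 25 + 20 + 20 + 22 + 37 + 5 + 11 + 21 + 0 + 0 + 43 = 204; total kept: 11 × 55 − 204 = 401.
The planting fund pays out 1.5 × 204 = 306.00 in aggregate.
Group total = 401 + 306.00 = 707.00.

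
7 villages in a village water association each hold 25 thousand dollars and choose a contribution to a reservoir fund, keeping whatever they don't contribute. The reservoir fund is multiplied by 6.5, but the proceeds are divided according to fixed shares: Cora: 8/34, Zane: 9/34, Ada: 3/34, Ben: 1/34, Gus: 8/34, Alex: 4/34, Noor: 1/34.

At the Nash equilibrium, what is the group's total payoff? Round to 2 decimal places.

587.50 thousand dollars

Player j's private return per contributed unit is 6.5 × (j's share). Contributing is weakly dominant for j when that share is at least 1/6.5 = 0.1538, and contributing 0 is dominant otherwise.
Cora, Zane and Gus are above the threshold, contributing 25 each; the remaining 4 contribute 0. Total contributed: 75.
The reservoir fund pays out 6.5 × 75 = 487.50 in total (split across the unequal shares, but the aggregate is all that matters for the group sum).
The 4 free-riders keep 25 each, adding 100. Group total = 100 + 487.50 = 587.50.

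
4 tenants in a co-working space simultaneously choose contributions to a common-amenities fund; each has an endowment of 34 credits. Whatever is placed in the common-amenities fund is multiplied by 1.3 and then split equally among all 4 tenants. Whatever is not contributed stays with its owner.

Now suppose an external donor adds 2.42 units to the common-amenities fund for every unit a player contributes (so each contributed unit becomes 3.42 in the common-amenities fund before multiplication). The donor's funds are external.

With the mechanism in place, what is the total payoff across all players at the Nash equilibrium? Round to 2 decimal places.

The effective private return per unit is now 1.3 × 3.42 / 4 = 1.1115 > 1, so every player's dominant strategy flips to full contribution.
So the Nash equilibrium is full contribution by all 4; the group earns 1.3 × 3.42 × 136 = 604.66.

604.66 credits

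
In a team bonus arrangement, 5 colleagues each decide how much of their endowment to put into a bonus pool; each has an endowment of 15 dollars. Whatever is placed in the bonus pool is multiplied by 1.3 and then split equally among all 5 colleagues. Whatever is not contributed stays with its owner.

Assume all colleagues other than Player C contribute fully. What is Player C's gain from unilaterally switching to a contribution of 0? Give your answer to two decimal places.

11.10 dollars

Switching from a contribution of 15 to 0 lets Player C keep an extra 15 dollars, but lowers the bonus pool by 15, which costs Player C their own share of that drop: 1.3/5 × 15 = 3.90.
Net gain = 15 − 3.90 = 11.10. The private return per contributed unit (0.2600) is below 1, so free-riding is indeed the best response regardless of what the others do.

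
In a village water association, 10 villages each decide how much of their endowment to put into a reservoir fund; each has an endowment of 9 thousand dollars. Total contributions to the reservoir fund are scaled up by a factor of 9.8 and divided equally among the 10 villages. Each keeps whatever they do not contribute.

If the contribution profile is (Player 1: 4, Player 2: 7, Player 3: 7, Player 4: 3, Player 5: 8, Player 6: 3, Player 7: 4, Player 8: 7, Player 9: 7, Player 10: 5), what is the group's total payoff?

574.00 thousand dollars

Total contributed: 4 + 7 + 7 + 3 + 8 + 3 + 4 + 7 + 7 + 5 = 55; total kept: 10 × 9 − 55 = 35.
The reservoir fund pays out 9.8 × 55 = 539.00 in aggregate.
Group total = 35 + 539.00 = 574.00.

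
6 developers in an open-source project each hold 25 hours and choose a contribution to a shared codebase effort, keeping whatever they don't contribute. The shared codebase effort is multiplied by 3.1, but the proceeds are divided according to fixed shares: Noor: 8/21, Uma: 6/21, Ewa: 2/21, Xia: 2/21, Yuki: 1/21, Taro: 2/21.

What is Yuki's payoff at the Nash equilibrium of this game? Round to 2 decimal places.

For player j, contributing a unit is worthwhile iff 3.1 × (j's share) ≥ 1, i.e. iff j's share is at least 0.3226.
The only share above 0.3226 is Noor's 8/21, contributing 25; the remaining 5 contribute 0. Total contributed: 25.
Yuki keeps 25 and receives 3.1 × 25 × 1/21 = 3.69 from the shared codebase effort, for a payoff of 28.69.

28.69 hours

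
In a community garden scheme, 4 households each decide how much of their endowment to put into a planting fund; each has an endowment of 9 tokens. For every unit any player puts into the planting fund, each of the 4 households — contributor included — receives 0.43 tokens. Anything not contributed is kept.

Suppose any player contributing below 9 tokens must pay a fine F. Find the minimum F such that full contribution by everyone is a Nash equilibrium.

Given the others contribute fully, the best deviation is to contribute 0 (any partial contribution still incurs the fine and gives up units whose private return 0.43 is below 1).
Deviating from 9 to 0 saves 9 tokens but forfeits the deviator's share of the drop in the planting fund: 0.43 × 9 = 3.87.
So the deviation gain is 9 − 3.87 = 5.13, and the fine must be at least 5.13 tokens to wipe it out.

5.13 tokens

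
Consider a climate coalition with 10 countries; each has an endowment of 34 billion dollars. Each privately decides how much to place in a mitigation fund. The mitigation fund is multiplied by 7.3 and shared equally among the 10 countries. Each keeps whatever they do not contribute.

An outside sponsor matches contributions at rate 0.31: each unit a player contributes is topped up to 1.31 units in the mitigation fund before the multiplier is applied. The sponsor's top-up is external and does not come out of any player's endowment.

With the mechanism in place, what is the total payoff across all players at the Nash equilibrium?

With the mechanism, a contributed unit returns 7.3 × 1.31 / 10 = 0.9563 per unit of net cost — still below 1 — so contributing 0 remains dominant for every player.
At the Nash equilibrium no one contributes; group total payoff = 10 × 34 = 340.

340.00 billion dollars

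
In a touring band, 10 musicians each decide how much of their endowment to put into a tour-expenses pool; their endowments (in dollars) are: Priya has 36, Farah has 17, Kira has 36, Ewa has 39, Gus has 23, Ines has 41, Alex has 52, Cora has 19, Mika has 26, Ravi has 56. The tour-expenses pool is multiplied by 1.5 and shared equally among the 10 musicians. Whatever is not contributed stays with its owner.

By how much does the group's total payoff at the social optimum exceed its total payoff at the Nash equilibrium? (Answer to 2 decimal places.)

The private return per contributed unit is 1.5/10 = 0.1500 < 1 for every player regardless of endowment, so the Nash equilibrium is zero contribution and the group total is Σ E_j = 36 + 17 + 36 + 39 + 23 + 41 + 52 + 19 + 26 + 56 = 345.
Each contributed unit returns 1.500 to the group, so the social optimum is full contribution by everyone: group total = 1.500 × 345 = 517.50.
Efficiency loss = (1.500 − 1) × 345 = 172.50.

172.50 dollars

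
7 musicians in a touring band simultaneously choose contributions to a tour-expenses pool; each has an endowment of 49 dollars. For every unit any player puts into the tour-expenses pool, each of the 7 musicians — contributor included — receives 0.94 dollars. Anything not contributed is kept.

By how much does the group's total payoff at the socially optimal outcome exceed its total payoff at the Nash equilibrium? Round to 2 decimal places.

1913.94 dollars

The private return per contributed unit is 0.94 < 1, so contributing 0 is dominant for every player. At the Nash equilibrium everyone keeps their 49, and the group total is 7 × 49 = 343.
Each contributed unit returns 6.580 to the group as a whole (0.94 to each of 7 players), which exceeds 1, so the social optimum is full contribution: group total = 6.580 × 343 = 2256.94.
Efficiency loss = 2256.94 − 343 = 1913.94.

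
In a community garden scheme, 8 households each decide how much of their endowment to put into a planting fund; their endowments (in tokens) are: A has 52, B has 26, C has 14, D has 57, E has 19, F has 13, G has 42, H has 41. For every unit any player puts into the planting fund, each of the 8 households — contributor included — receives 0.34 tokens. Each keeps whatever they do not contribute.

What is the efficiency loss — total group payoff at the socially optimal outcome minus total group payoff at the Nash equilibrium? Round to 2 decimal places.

454.08 tokens

The private return per contributed unit is 0.34 < 1 for everyone, so the Nash equilibrium is zero contribution and the group total is Σ E_j = 52 + 26 + 14 + 57 + 19 + 13 + 42 + 41 = 264.
Each contributed unit returns 2.720 to the group, so the social optimum is full contribution by everyone: group total = 2.720 × 264 = 718.08.
Efficiency loss = (2.720 − 1) × 264 = 454.08.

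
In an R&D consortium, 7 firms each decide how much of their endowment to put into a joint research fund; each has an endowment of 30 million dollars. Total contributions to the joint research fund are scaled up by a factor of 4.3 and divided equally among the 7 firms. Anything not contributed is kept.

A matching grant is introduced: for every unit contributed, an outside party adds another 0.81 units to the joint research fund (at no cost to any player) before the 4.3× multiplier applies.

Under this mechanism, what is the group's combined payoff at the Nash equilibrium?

1634.43 million dollars

With the mechanism, a contributed unit returns 4.3 × 1.81 / 7 = 1.1119 per unit of net cost to the contributor — now above 1 — so contributing fully is weakly dominant for every player.
At the Nash equilibrium everyone contributes 30. Group total payoff = 4.3 × 1.81 × 210 = 1634.43.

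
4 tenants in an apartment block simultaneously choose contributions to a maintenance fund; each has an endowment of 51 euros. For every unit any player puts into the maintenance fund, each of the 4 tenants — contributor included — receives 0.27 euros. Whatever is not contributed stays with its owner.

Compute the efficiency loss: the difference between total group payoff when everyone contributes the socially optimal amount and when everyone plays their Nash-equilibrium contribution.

The private return per contributed unit is 0.27 < 1, so contributing 0 is dominant for every player. At the Nash equilibrium everyone keeps their 51, and the group total is 4 × 51 = 204.
Each contributed unit returns 1.080 to the group as a whole (0.27 to each of 4 players), which exceeds 1, so the social optimum is full contribution: group total = 1.080 × 204 = 220.32.
Efficiency loss = 220.32 − 204 = 16.32.

16.32 euros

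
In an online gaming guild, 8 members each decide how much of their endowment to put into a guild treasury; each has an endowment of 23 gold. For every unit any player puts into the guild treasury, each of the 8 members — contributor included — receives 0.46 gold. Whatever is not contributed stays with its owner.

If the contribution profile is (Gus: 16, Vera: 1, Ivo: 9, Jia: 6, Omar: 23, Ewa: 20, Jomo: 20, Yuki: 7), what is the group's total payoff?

457.36 gold

Total contributed: 16 + 1 + 9 + 6 + 23 + 20 + 20 + 7 = 102; total kept: 8 × 23 − 102 = 82.
The guild treasury pays out 0.46 × 8 × 102 = 375.36 in aggregate.
Group total = 82 + 375.36 = 457.36.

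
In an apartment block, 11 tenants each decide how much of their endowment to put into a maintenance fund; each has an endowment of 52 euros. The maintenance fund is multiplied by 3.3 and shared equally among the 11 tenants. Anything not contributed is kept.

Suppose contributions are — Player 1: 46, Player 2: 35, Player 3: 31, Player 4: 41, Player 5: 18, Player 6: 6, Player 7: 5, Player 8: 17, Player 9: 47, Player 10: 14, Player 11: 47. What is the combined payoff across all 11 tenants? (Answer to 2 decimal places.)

1278.10 euros

Total contributed: 46 + 35 + 31 + 41 + 18 + 6 + 5 + 17 + 47 + 14 + 47 = 307; total kept: 11 × 52 − 307 = 265.
The maintenance fund pays out 3.3 × 307 = 1013.10 in aggregate.
Group total = 265 + 1013.10 = 1278.10.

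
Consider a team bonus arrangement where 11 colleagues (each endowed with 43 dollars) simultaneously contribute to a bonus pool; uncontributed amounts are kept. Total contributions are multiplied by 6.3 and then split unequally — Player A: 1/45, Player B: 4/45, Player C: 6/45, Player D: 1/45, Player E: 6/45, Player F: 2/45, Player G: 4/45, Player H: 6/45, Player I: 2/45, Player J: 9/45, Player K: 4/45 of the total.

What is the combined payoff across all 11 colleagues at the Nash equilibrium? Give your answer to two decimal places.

700.90 dollars

Each unit j contributes comes back to j as 6.3 × (j's share), so j prefers to contribute only if that share exceeds 1/6.3 = 0.1587; otherwise keeping the unit dominates.
Only Player J (9/45) clears that bar, contributing 43; the remaining 10 contribute 0. Total contributed: 43.
The bonus pool pays out 6.3 × 43 = 270.90 in total (split across the unequal shares, but the aggregate is all that matters for the group sum).
The 10 free-riders keep 43 each, adding 430. Group total = 430 + 270.90 = 700.90.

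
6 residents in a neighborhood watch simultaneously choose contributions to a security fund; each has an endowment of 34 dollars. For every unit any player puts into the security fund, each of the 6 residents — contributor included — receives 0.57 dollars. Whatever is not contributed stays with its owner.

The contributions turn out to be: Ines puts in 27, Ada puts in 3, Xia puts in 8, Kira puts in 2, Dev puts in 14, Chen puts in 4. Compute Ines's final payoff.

40.06 dollars

Total contributed: 27 + 3 + 8 + 2 + 14 + 4 = 58.
Each receives 0.57 × 58 = 33.06 from the security fund.
Ines keeps 34 − 27 = 7, so Ines's payoff is 7 + 33.06 = 40.06.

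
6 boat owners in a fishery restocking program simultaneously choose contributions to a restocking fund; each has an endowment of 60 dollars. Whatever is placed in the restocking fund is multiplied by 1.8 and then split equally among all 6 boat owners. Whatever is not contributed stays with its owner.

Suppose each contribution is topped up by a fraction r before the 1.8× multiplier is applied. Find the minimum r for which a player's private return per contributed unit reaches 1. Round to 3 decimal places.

With matching at rate r, one contributed unit becomes (1 + r) in the restocking fund and returns 1.8 × (1 + r) / 6 to the contributor.
Setting this equal to 1: 1 + r = 6/1.8 = 3.3333.
So the minimum matching rate is r = 3.3333 − 1 = 2.333.

2.333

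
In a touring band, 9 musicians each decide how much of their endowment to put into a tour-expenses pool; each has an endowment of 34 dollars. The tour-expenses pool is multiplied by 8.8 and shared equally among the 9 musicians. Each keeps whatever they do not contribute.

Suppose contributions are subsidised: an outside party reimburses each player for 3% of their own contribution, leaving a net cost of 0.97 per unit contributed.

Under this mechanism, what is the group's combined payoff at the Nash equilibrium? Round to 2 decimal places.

With the mechanism, a contributed unit returns (8.8/9) / 0.97 = 1.0080 per unit of net cost to the contributor — now above 1 — so contributing fully is weakly dominant for every player.
So the Nash equilibrium is full contribution by all 9; the group earns 9 × (34 × 0.03 + 8.8 × 34) = 2701.98.

2701.98 dollars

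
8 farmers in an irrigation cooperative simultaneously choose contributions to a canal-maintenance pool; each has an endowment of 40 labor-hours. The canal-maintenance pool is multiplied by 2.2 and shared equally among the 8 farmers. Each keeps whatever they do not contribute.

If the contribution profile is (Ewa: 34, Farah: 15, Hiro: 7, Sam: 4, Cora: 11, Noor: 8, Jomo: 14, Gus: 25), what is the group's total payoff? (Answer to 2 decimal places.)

461.60 labor-hours

Total contributed: 34 + 15 + 7 + 4 + 11 + 8 + 14 + 25 = 118; total kept: 8 × 40 − 118 = 202.
The canal-maintenance pool pays out 2.2 × 118 = 259.60 in aggregate.
Group total = 202 + 259.60 = 461.60.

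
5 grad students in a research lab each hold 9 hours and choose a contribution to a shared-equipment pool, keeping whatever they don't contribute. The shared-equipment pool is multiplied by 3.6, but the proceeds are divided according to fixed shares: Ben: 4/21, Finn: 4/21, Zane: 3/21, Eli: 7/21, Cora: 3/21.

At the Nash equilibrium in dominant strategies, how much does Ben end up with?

A player with share s gets back 3.6·s per unit contributed, so full contribution is dominant for anyone with s > 1/3.6 = 0.2778 and zero contribution is dominant for anyone below.
Only Eli (7/21) clears that bar, contributing 9; the remaining 4 contribute 0. Total contributed: 9.
Ben keeps 9 and receives 3.6 × 9 × 4/21 = 6.17 from the shared-equipment pool, for a payoff of 15.17.

15.17 hours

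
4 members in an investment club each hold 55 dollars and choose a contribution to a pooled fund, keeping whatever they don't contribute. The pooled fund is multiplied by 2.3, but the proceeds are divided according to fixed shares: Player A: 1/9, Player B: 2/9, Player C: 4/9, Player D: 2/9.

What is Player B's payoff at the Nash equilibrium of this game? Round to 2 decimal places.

83.11 dollars

Each unit j contributes comes back to j as 2.3 × (j's share), so j prefers to contribute only if that share exceeds 1/2.3 = 0.4348; otherwise keeping the unit dominates.
Only Player C (4/9) clears that bar, contributing 55; the remaining 3 contribute 0. Total contributed: 55.
Player B keeps 55 and receives 2.3 × 55 × 2/9 = 28.11 from the pooled fund, for a payoff of 83.11.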